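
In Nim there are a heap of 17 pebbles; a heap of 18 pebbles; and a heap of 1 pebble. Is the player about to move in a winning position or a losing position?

Winning position

Compute the nim-sum pairwise:
17 ⊕ 18 = 3
3 ⊕ 1 = 2
The nim-sum is 2 ≠ 0, so this is an N-position: the player to move can win.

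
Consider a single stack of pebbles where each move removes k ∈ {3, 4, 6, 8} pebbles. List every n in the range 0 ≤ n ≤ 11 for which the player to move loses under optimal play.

0, 1, 2, 11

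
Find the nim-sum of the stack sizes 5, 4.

1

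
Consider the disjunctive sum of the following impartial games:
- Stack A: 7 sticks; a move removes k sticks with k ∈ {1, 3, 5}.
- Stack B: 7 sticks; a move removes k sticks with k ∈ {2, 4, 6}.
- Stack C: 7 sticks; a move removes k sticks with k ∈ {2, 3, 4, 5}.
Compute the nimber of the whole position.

2

Build the Grundy sequence for stack A with g(k) = mex{g(k−s) : s ∈ {1, 3, 5}, s ≤ k}:
g(0) = mex{} = 0
g(1) = mex{0} = 1
g(2) = mex{1} = 0
g(3) = mex{0} = 1
g(4) = mex{1} = 0
g(5) = mex{0} = 1
g(6) = mex{1} = 0
g(7) = mex{0} = 1
So g(7) = 1.
Grundy values for stack B (subtraction set {2, 4, 6}):
k:     0  1  2  3  4  5  6  7
g(k):  0  0  1  1  2  2  3  3
So g(7) = 3.
For stack C, compute g(0), g(1), … with moves {2, 3, 4, 5}:
g(0) = mex{} = 0
g(1) = mex{} = 0
g(2) = mex{0} = 1
g(3) = mex{0} = 1
g(4) = mex{0,1} = 2
g(5) = mex{0,1} = 2
g(6) = mex{0,1,2} = 3
g(7) = mex{1,2} = 0
So g(7) = 0.
The value of a disjunctive sum is the nim-sum of the parts.
Combined value = 1 XOR 3 XOR 0 = 2.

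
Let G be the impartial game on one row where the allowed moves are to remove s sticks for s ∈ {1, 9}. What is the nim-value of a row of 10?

0

Grundy values for subtraction set {1, 9}:
g(0) = mex{} = 0
g(1) = mex{0} = 1
g(2) = mex{1} = 0
g(3) = mex{0} = 1
g(4) = mex{1} = 0
g(5) = mex{0} = 1
g(6) = mex{1} = 0
g(7) = mex{0} = 1
g(8) = mex{1} = 0
g(9) = mex{0} = 1
g(10) = mex{1} = 0
So g(10) = 0.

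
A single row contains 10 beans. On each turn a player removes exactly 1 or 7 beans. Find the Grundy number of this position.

0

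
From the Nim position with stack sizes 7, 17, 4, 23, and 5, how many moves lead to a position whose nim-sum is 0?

0

Nim-sum: 7 XOR 17 XOR 4 XOR 23 XOR 5 = 0.
The nim-sum is already 0, so every move leaves a nonzero nim-sum — there are no winning moves.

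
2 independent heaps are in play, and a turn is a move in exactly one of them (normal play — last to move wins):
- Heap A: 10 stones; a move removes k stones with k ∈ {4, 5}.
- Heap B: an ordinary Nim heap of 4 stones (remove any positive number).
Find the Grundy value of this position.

Build the Grundy sequence for heap A with g(k) = mex{g(k−s) : s ∈ {4, 5}, s ≤ k}:
k:     0  1  2  3  4  5  6  7  8  9 10
g(k):  0  0  0  0  1  1  1  1  2  0  0
So g(10) = 0.
Heap B is a plain Nim heap of size 4, so its Grundy value is 4.
By the Sprague-Grundy theorem, the Grundy value of a sum of independent games is the XOR of the component values.
Combined value = 0 XOR 4 = 4.

4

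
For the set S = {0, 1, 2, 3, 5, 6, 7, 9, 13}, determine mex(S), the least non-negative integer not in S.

4

The values 0, 1, 2, 3 are all present; 4 is the first non-negative integer missing from the set.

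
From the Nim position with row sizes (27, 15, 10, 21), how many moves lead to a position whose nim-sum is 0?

3

Write each in binary and XOR column by column:
  11011  (27)
  01111  (15)
  01010  (10)
  10101  (21)
  -----
  01011  (11)
The overall nim-sum is X = 11. A row of size p has a winning move iff p XOR X < p (reduce it to p XOR X).
  27: 27 XOR 11 = 16 < 27 — winning move (to 16).
  15: 15 XOR 11 = 4 < 15 — winning move (to 4).
  10: 10 XOR 11 = 1 < 10 — winning move (to 1).
  21: 21 XOR 11 = 30 ≥ 21 — no move.
That gives 3 winning moves.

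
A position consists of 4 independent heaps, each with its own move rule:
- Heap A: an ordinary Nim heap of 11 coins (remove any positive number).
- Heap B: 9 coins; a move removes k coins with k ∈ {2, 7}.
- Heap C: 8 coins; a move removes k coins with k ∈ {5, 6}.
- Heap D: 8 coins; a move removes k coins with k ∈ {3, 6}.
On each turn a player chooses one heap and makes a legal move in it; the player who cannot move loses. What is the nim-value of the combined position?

8

Heap A is a plain Nim heap of size 11, so its Grundy value is 11.
Grundy values for heap B (subtraction set {2, 7}):
g(0) = mex{} = 0
g(1) = mex{} = 0
g(2) = mex{0} = 1
g(3) = mex{0} = 1
g(4) = mex{1} = 0
g(5) = mex{1} = 0
g(6) = mex{0} = 1
g(7) = mex{0} = 1
g(8) = mex{0,1} = 2
g(9) = mex{1} = 0
So g(9) = 0.
Grundy values for heap C (subtraction set {5, 6}):
k:     0  1  2  3  4  5  6  7  8
g(k):  0  0  0  0  0  1  1  1  1
So g(8) = 1.
For heap D, compute g(0), g(1), … with moves {3, 6}:
g(0) = mex{} = 0
g(1) = mex{} = 0
g(2) = mex{} = 0
g(3) = mex{0} = 1
g(4) = mex{0} = 1
g(5) = mex{0} = 1
g(6) = mex{0,1} = 2
g(7) = mex{0,1} = 2
g(8) = mex{0,1} = 2
So g(8) = 2.
By the Sprague-Grundy theorem, the Grundy value of a sum of independent games is the XOR of the component values.
Combined value = 11 ⊕ 0 ⊕ 1 ⊕ 2 = 8.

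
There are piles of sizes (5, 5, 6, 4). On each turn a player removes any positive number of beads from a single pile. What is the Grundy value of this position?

2

Compute the nim-sum pairwise:
5 ^ 5 = 0
0 ^ 6 = 6
6 ^ 4 = 2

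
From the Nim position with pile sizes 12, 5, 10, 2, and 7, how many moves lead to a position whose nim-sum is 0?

Bitwise XOR of the heap sizes:
  1100  (12)
  0101  (5)
  1010  (10)
  0010  (2)
  0111  (7)
  ----
  0110  (6)
The overall nim-sum is X = 6. A pile of size p has a winning move iff p XOR X < p (reduce it to p XOR X).
  12: 12 XOR 6 = 10 < 12 — winning move (to 10).
  5: 5 XOR 6 = 3 < 5 — winning move (to 3).
  10: 10 XOR 6 = 12 ≥ 10 — no move.
  2: 2 XOR 6 = 4 ≥ 2 — no move.
  7: 7 XOR 6 = 1 < 7 — winning move (to 1).
That gives 3 winning moves.

3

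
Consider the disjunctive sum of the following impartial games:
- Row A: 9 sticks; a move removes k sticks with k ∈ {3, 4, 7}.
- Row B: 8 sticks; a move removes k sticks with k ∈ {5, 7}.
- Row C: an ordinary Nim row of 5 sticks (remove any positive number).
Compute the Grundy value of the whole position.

Build the Grundy sequence for row A with g(k) = mex{g(k−s) : s ∈ {3, 4, 7}, s ≤ k}:
g(0) = mex{} = 0
g(1) = mex{} = 0
g(2) = mex{} = 0
g(3) = mex{0} = 1
g(4) = mex{0} = 1
g(5) = mex{0} = 1
g(6) = mex{0,1} = 2
g(7) = mex{0,1} = 2
g(8) = mex{0,1} = 2
g(9) = mex{0,1,2} = 3
So g(9) = 3.
Build the Grundy sequence for row B with g(k) = mex{g(k−s) : s ∈ {5, 7}, s ≤ k}:
g(0) = mex{} = 0
g(1) = mex{} = 0
g(2) = mex{} = 0
g(3) = mex{} = 0
g(4) = mex{} = 0
g(5) = mex{0} = 1
g(6) = mex{0} = 1
g(7) = mex{0} = 1
g(8) = mex{0} = 1
So g(8) = 1.
Row C is a plain Nim row of size 5, so its Grundy value is 5.
The value of a disjunctive sum is the nim-sum of the parts.
Combined value = 3 ⊕ 1 ⊕ 5 = 7.

7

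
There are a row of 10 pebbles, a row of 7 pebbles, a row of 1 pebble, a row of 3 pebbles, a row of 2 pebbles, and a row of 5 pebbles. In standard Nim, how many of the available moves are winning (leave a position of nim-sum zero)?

Nim-sum: 10 XOR 7 XOR 1 XOR 3 XOR 2 XOR 5 = 8.
The overall nim-sum is X = 8. A row of size p has a winning move iff p XOR X < p (reduce it to p XOR X).
  10: 10 XOR 8 = 2 < 10 — winning move (to 2).
  7: 7 XOR 8 = 15 ≥ 7 — no move.
  1: 1 XOR 8 = 9 ≥ 1 — no move.
  3: 3 XOR 8 = 11 ≥ 3 — no move.
  2: 2 XOR 8 = 10 ≥ 2 — no move.
  5: 5 XOR 8 = 13 ≥ 5 — no move.
That gives 1 winning move.

1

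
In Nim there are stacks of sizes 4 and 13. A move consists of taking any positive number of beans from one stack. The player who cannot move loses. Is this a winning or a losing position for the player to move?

Winning position

Nim-sum: 4 XOR 13 = 9.
The nim-sum is 9 ≠ 0, so this is an N-position: the player to move can win.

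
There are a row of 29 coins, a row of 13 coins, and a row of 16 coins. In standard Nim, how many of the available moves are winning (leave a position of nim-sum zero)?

0

Compute the nim-sum pairwise:
29 XOR 13 = 16
16 XOR 16 = 0
The nim-sum is already 0, so every move leaves a nonzero nim-sum — there are no winning moves.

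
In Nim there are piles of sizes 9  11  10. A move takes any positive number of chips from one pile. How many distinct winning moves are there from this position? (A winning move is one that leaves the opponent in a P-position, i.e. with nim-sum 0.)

3

In binary:
  1001  (9)
  1011  (11)
  1010  (10)
  ----
  1000  (8)
The overall nim-sum is X = 8. A pile of size p has a winning move iff p XOR X < p (reduce it to p XOR X).
  9: 9 XOR 8 = 1 < 9 — winning move (to 1).
  11: 11 XOR 8 = 3 < 11 — winning move (to 3).
  10: 10 XOR 8 = 2 < 10 — winning move (to 2).
That gives 3 winning moves.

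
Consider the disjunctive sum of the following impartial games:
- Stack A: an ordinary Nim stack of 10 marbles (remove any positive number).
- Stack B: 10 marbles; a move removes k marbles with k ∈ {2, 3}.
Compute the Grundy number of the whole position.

10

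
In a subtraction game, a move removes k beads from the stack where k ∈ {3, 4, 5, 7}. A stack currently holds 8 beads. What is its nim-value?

2

Compute g(0), g(1), … for moves {3, 4, 5, 7}:
k:     0  1  2  3  4  5  6  7  8
g(k):  0  0  0  1  1  1  2  2  2
So g(8) = 2.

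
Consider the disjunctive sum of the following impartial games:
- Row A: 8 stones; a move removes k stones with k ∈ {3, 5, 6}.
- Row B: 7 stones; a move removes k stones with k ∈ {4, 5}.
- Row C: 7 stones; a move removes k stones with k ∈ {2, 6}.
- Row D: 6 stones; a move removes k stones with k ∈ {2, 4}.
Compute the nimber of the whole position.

2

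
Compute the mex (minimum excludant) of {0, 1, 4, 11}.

2

The values 0, 1 are all present; 2 is the first non-negative integer missing from the set.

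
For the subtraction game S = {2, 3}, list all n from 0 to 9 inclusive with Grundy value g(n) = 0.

0, 1, 5, 6

Compute g(0), g(1), … for moves {2, 3}:
g(0) = mex{} = 0
g(1) = mex{} = 0
g(2) = mex{0} = 1
g(3) = mex{0} = 1
g(4) = mex{0,1} = 2
g(5) = mex{1} = 0
g(6) = mex{1,2} = 0
g(7) = mex{0,2} = 1
g(8) = mex{0} = 1
g(9) = mex{0,1} = 2
The P-positions (g = 0) in 0..9 are 0, 1, 5, 6.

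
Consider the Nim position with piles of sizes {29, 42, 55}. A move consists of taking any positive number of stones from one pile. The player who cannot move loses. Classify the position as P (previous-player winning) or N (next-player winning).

P-position

Nim-sum: 29 ^ 42 ^ 55 = 0.
The nim-sum is 0, so this is a P-position: the player to move is in a losing position under optimal play.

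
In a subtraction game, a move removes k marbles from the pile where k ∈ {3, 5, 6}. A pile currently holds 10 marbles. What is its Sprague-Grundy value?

0

Grundy values for subtraction set {3, 5, 6}:
g(0) = mex{} = 0
g(1) = mex{} = 0
g(2) = mex{} = 0
g(3) = mex{0} = 1
g(4) = mex{0} = 1
g(5) = mex{0} = 1
g(6) = mex{0,1} = 2
g(7) = mex{0,1} = 2
g(8) = mex{0,1} = 2
g(9) = mex{1,2} = 0
g(10) = mex{1,2} = 0
So g(10) = 0.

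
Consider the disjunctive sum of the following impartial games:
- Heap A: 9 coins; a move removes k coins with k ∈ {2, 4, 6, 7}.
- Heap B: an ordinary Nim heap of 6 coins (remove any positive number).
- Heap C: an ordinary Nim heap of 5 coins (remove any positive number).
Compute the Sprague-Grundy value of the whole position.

3

Build the Grundy sequence for heap A with g(k) = mex{g(k−s) : s ∈ {2, 4, 6, 7}, s ≤ k}:
k:     0  1  2  3  4  5  6  7  8  9
g(k):  0  0  1  1  2  2  3  3  4  0
So g(9) = 0.
Heap B is a plain Nim heap of size 6, so its Grundy value is 6.
Heap C is a plain Nim heap of size 5, so its Grundy value is 5.
By the Sprague-Grundy theorem, the Grundy value of a sum of independent games is the XOR of the component values.
Combined value = 0 XOR 6 XOR 5 = 3.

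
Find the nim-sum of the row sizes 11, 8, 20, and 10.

Bitwise XOR of the heap sizes:
  01011  (11)
  01000  (8)
  10100  (20)
  01010  (10)
  -----
  11101  (29)

29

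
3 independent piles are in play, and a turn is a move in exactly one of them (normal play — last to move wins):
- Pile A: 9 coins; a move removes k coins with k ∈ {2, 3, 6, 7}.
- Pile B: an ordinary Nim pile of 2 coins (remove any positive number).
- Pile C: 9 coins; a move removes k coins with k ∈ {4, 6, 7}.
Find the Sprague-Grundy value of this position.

Build the Grundy sequence for pile A with g(k) = mex{g(k−s) : s ∈ {2, 3, 6, 7}, s ≤ k}:
k:     0  1  2  3  4  5  6  7  8  9
g(k):  0  0  1  1  2  0  3  1  2  0
So g(9) = 0.
Pile B is a plain Nim pile of size 2, so its Grundy value is 2.
Grundy values for pile C (subtraction set {4, 6, 7}):
k:     0  1  2  3  4  5  6  7  8  9
g(k):  0  0  0  0  1  1  1  1  2  2
So g(9) = 2.
The value of a disjunctive sum is the nim-sum of the parts.
Combined value = 0 ⊕ 2 ⊕ 2 = 0.

0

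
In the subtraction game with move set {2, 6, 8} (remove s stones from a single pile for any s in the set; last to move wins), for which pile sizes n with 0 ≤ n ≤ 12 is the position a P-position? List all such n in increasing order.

0, 1, 4, 5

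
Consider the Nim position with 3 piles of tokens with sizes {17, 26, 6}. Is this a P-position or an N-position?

Compute the nim-sum pairwise:
17 ⊕ 26 = 11
11 ⊕ 6 = 13
The nim-sum is 13 ≠ 0, so this is an N-position: the player to move can win.

N-position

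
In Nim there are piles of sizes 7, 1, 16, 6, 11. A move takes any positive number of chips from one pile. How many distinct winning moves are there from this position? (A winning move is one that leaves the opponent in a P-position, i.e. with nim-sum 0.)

1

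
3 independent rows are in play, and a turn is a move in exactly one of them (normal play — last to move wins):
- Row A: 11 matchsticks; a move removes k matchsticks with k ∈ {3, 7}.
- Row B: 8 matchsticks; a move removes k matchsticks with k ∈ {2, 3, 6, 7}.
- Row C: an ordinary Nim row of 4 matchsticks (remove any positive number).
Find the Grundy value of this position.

6

Grundy values for row A (subtraction set {3, 7}):
k:     0  1  2  3  4  5  6  7  8  9 10 11
g(k):  0  0  0  1  1  1  0  2  2  1  0  0
So g(11) = 0.
Build the Grundy sequence for row B with g(k) = mex{g(k−s) : s ∈ {2, 3, 6, 7}, s ≤ k}:
k:     0  1  2  3  4  5  6  7  8
g(k):  0  0  1  1  2  0  3  1  2
So g(8) = 2.
Row C is a plain Nim row of size 4, so its Grundy value is 4.
By the Sprague-Grundy theorem, the Grundy value of a sum of independent games is the XOR of the component values.
Combined value = 0 XOR 2 XOR 4 = 6.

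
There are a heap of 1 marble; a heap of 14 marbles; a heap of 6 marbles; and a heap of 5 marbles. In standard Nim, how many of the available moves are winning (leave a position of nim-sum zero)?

1

Write each in binary and XOR column by column:
  0001  (1)
  1110  (14)
  0110  (6)
  0101  (5)
  ----
  1100  (12)
The overall nim-sum is X = 12. A heap of size p has a winning move iff p XOR X < p (reduce it to p XOR X).
  1: 1 XOR 12 = 13 ≥ 1 — no move.
  14: 14 XOR 12 = 2 < 14 — winning move (to 2).
  6: 6 XOR 12 = 10 ≥ 6 — no move.
  5: 5 XOR 12 = 9 ≥ 5 — no move.
That gives 1 winning move.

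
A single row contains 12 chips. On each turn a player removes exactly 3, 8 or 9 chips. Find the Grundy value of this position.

Compute g(0), g(1), … for moves {3, 8, 9}:
g(0) = mex{} = 0
g(1) = mex{} = 0
g(2) = mex{} = 0
g(3) = mex{0} = 1
g(4) = mex{0} = 1
g(5) = mex{0} = 1
g(6) = mex{1} = 0
g(7) = mex{1} = 0
g(8) = mex{0,1} = 2
g(9) = mex{0} = 1
g(10) = mex{0} = 1
g(11) = mex{0,1,2} = 3
g(12) = mex{1} = 0
So g(12) = 0.

0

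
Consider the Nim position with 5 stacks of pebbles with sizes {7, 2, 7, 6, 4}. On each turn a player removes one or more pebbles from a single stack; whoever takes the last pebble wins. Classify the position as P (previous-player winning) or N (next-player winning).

Compute the nim-sum pairwise:
7 ⊕ 2 = 5
5 ⊕ 7 = 2
2 ⊕ 6 = 4
4 ⊕ 4 = 0
The nim-sum is 0, so this is a P-position: the player to move is in a losing position under optimal play.

P-position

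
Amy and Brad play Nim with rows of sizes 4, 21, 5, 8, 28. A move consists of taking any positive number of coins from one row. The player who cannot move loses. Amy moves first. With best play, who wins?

Brad wins

Nim-sum: 4 ⊕ 21 ⊕ 5 ⊕ 8 ⊕ 28 = 0.
The nim-sum is 0, so this is a P-position: the player to move is in a losing position under optimal play; Amy is about to move from it and so loses — Brad wins.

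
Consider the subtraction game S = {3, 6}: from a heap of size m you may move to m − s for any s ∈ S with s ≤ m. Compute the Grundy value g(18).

Build the Grundy sequence with g(k) = mex{g(k−s) : s ∈ {3, 6}, s ≤ k}:
k:     0  1  2  3  4  5  6  7  8  9 10 11 12 13 14 15 16 17 18
g(k):  0  0  0  1  1  1  2  2  2  0  0  0  1  1  1  2  2  2  0
So g(18) = 0.

0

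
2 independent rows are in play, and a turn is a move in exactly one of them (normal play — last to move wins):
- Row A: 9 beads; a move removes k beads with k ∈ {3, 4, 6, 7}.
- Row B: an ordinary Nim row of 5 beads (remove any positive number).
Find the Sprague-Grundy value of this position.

6

Grundy values for row A (subtraction set {3, 4, 6, 7}):
g(0) = mex{} = 0
g(1) = mex{} = 0
g(2) = mex{} = 0
g(3) = mex{0} = 1
g(4) = mex{0} = 1
g(5) = mex{0} = 1
g(6) = mex{0,1} = 2
g(7) = mex{0,1} = 2
g(8) = mex{0,1} = 2
g(9) = mex{0,1,2} = 3
So g(9) = 3.
Row B is a plain Nim row of size 5, so its Grundy value is 5.
By the Sprague-Grundy theorem, the Grundy value of a sum of independent games is the XOR of the component values.
Combined value = 3 XOR 5 = 6.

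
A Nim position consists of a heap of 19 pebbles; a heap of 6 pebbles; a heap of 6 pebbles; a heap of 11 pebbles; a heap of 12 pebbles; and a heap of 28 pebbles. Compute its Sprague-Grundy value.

8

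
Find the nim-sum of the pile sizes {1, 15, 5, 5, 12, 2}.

Nim-sum: 1 XOR 15 XOR 5 XOR 5 XOR 12 XOR 2 = 0.

0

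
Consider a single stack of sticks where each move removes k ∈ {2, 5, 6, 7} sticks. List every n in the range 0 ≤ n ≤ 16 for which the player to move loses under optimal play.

0, 1, 4, 12, 13, 16

Build the Grundy sequence with g(k) = mex{g(k−s) : s ∈ {2, 5, 6, 7}, s ≤ k}:
k:     0  1  2  3  4  5  6  7  8  9 10 11 12 13 14 15 16
g(k):  0  0  1  1  0  2  1  3  2  2  3  3  0  0  1  1  0
The P-positions (g = 0) in 0..16 are 0, 1, 4, 12, 13, 16.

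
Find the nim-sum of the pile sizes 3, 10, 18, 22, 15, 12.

14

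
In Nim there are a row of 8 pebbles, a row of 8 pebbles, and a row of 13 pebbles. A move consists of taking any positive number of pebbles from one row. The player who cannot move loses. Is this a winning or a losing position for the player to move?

Winning position

In binary:
  1000  (8)
  1000  (8)
  1101  (13)
  ----
  1101  (13)
The nim-sum is 13 ≠ 0, so this is an N-position: the player to move can win.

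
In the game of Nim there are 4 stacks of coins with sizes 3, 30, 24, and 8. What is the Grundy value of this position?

13

Compute the nim-sum pairwise:
3 XOR 30 = 29
29 XOR 24 = 5
5 XOR 8 = 13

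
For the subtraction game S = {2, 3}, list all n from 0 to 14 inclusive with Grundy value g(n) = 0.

Compute g(0), g(1), … for moves {2, 3}:
g(0) = mex{} = 0
g(1) = mex{} = 0
g(2) = mex{0} = 1
g(3) = mex{0} = 1
g(4) = mex{0,1} = 2
g(5) = mex{1} = 0
g(6) = mex{1,2} = 0
g(7) = mex{0,2} = 1
g(8) = mex{0} = 1
g(9) = mex{0,1} = 2
g(10) = mex{1} = 0
g(11) = mex{1,2} = 0
g(12) = mex{0,2} = 1
g(13) = mex{0} = 1
g(14) = mex{0,1} = 2
The P-positions (g = 0) in 0..14 are 0, 1, 5, 6, 10, 11.

0, 1, 5, 6, 10, 11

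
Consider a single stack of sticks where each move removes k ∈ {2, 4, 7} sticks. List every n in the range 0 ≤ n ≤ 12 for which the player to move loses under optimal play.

0, 1, 6, 9, 12

Grundy values for subtraction set {2, 4, 7}:
g(0) = mex{} = 0
g(1) = mex{} = 0
g(2) = mex{0} = 1
g(3) = mex{0} = 1
g(4) = mex{0,1} = 2
g(5) = mex{0,1} = 2
g(6) = mex{1,2} = 0
g(7) = mex{0,1,2} = 3
g(8) = mex{0,2} = 1
g(9) = mex{1,2,3} = 0
g(10) = mex{0,1} = 2
g(11) = mex{0,2,3} = 1
g(12) = mex{1,2} = 0
The P-positions (g = 0) in 0..12 are 0, 1, 6, 9, 12.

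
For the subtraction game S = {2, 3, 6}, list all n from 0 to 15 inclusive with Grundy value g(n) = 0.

0, 1, 5, 9, 10, 14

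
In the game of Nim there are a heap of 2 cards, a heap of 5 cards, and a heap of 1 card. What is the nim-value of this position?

Nim-sum: 2 ^ 5 ^ 1 = 6.

6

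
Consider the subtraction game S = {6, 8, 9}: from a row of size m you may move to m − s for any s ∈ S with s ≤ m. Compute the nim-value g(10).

1

Compute g(0), g(1), … for moves {6, 8, 9}:
g(0) = mex{} = 0
g(1) = mex{} = 0
g(2) = mex{} = 0
g(3) = mex{} = 0
g(4) = mex{} = 0
g(5) = mex{} = 0
g(6) = mex{0} = 1
g(7) = mex{0} = 1
g(8) = mex{0} = 1
g(9) = mex{0} = 1
g(10) = mex{0} = 1
So g(10) = 1.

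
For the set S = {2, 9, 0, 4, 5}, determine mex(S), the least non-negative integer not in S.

0 is in the set but 1 is not, so the mex is 1.

1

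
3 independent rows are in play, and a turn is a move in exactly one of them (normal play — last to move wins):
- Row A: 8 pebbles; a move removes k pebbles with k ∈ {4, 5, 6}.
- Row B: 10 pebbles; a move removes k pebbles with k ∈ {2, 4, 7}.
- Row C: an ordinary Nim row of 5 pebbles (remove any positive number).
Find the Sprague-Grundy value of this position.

Grundy values for row A (subtraction set {4, 5, 6}):
g(0) = mex{} = 0
g(1) = mex{} = 0
g(2) = mex{} = 0
g(3) = mex{} = 0
g(4) = mex{0} = 1
g(5) = mex{0} = 1
g(6) = mex{0} = 1
g(7) = mex{0} = 1
g(8) = mex{0,1} = 2
So g(8) = 2.
Grundy values for row B (subtraction set {2, 4, 7}):
g(0) = mex{} = 0
g(1) = mex{} = 0
g(2) = mex{0} = 1
g(3) = mex{0} = 1
g(4) = mex{0,1} = 2
g(5) = mex{0,1} = 2
g(6) = mex{1,2} = 0
g(7) = mex{0,1,2} = 3
g(8) = mex{0,2} = 1
g(9) = mex{1,2,3} = 0
g(10) = mex{0,1} = 2
So g(10) = 2.
Row C is a plain Nim row of size 5, so its Grundy value is 5.
The value of a disjunctive sum is the nim-sum of the parts.
Combined value = 2 XOR 2 XOR 5 = 5.

5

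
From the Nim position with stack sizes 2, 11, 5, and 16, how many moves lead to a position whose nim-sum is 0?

1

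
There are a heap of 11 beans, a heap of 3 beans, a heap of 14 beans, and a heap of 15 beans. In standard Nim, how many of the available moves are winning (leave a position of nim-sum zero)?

Nim-sum: 11 ^ 3 ^ 14 ^ 15 = 9.
The overall nim-sum is X = 9. A heap of size p has a winning move iff p XOR X < p (reduce it to p XOR X).
  11: 11 XOR 9 = 2 < 11 — winning move (to 2).
  3: 3 XOR 9 = 10 ≥ 3 — no move.
  14: 14 XOR 9 = 7 < 14 — winning move (to 7).
  15: 15 XOR 9 = 6 < 15 — winning move (to 6).
That gives 3 winning moves.

3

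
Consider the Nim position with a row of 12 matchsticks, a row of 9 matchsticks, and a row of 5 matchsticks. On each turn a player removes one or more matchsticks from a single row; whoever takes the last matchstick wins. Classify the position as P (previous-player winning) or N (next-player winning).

P-position

Nim-sum: 12 ⊕ 9 ⊕ 5 = 0.
The nim-sum is 0, so this is a P-position: the player to move is in a losing position under optimal play.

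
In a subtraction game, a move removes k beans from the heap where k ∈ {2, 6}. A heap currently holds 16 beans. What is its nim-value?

0

Compute g(0), g(1), … for moves {2, 6}:
k:     0  1  2  3  4  5  6  7  8  9 10 11 12 13 14 15 16
g(k):  0  0  1  1  0  0  1  1  0  0  1  1  0  0  1  1  0
So g(16) = 0.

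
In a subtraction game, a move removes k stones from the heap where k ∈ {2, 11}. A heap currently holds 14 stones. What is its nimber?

0

Grundy values for subtraction set {2, 11}:
g(0) = mex{} = 0
g(1) = mex{} = 0
g(2) = mex{0} = 1
g(3) = mex{0} = 1
g(4) = mex{1} = 0
g(5) = mex{1} = 0
g(6) = mex{0} = 1
g(7) = mex{0} = 1
g(8) = mex{1} = 0
g(9) = mex{1} = 0
g(10) = mex{0} = 1
g(11) = mex{0} = 1
g(12) = mex{0,1} = 2
g(13) = mex{1} = 0
g(14) = mex{1,2} = 0
So g(14) = 0.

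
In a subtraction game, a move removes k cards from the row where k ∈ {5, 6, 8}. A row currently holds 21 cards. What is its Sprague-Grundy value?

Compute g(0), g(1), … for moves {5, 6, 8}:
k:     0  1  2  3  4  5  6  7  8  9 10 11 12 13 14 15 16 17 18 19 20 21
g(k):  0  0  0  0  0  1  1  1  1  1  2  2  2  0  0  0  0  0  1  1  1  1
So g(21) = 1.

1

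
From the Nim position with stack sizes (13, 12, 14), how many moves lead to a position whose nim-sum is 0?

3

Compute the nim-sum pairwise:
13 XOR 12 = 1
1 XOR 14 = 15
The overall nim-sum is X = 15. A stack of size p has a winning move iff p XOR X < p (reduce it to p XOR X).
  13: 13 XOR 15 = 2 < 13 — winning move (to 2).
  12: 12 XOR 15 = 3 < 12 — winning move (to 3).
  14: 14 XOR 15 = 1 < 14 — winning move (to 1).
That gives 3 winning moves.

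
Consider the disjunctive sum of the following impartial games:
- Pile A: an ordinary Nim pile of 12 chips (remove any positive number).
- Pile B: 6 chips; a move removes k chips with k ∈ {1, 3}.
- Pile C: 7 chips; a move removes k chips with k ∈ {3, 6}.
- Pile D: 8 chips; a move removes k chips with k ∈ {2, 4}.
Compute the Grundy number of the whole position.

15

Pile A is a plain Nim pile of size 12, so its Grundy value is 12.
Build the Grundy sequence for pile B with g(k) = mex{g(k−s) : s ∈ {1, 3}, s ≤ k}:
g(0) = mex{} = 0
g(1) = mex{0} = 1
g(2) = mex{1} = 0
g(3) = mex{0} = 1
g(4) = mex{1} = 0
g(5) = mex{0} = 1
g(6) = mex{1} = 0
So g(6) = 0.
For pile C, compute g(0), g(1), … with moves {3, 6}:
g(0) = mex{} = 0
g(1) = mex{} = 0
g(2) = mex{} = 0
g(3) = mex{0} = 1
g(4) = mex{0} = 1
g(5) = mex{0} = 1
g(6) = mex{0,1} = 2
g(7) = mex{0,1} = 2
So g(7) = 2.
Build the Grundy sequence for pile D with g(k) = mex{g(k−s) : s ∈ {2, 4}, s ≤ k}:
g(0) = mex{} = 0
g(1) = mex{} = 0
g(2) = mex{0} = 1
g(3) = mex{0} = 1
g(4) = mex{0,1} = 2
g(5) = mex{0,1} = 2
g(6) = mex{1,2} = 0
g(7) = mex{1,2} = 0
g(8) = mex{0,2} = 1
So g(8) = 1.
By the Sprague-Grundy theorem, the Grundy value of a sum of independent games is the XOR of the component values.
Combined value = 12 XOR 0 XOR 2 XOR 1 = 15.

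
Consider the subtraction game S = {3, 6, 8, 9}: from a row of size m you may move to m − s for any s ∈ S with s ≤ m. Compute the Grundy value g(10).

Build the Grundy sequence with g(k) = mex{g(k−s) : s ∈ {3, 6, 8, 9}, s ≤ k}:
k:     0  1  2  3  4  5  6  7  8  9 10
g(k):  0  0  0  1  1  1  2  2  2  3  3
So g(10) = 3.

3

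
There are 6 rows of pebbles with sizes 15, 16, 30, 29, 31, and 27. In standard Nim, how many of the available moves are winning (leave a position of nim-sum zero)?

Compute the nim-sum pairwise:
15 ^ 16 = 31
31 ^ 30 = 1
1 ^ 29 = 28
28 ^ 31 = 3
3 ^ 27 = 24
The overall nim-sum is X = 24. A row of size p has a winning move iff p XOR X < p (reduce it to p XOR X).
  15: 15 XOR 24 = 23 ≥ 15 — no move.
  16: 16 XOR 24 = 8 < 16 — winning move (to 8).
  30: 30 XOR 24 = 6 < 30 — winning move (to 6).
  29: 29 XOR 24 = 5 < 29 — winning move (to 5).
  31: 31 XOR 24 = 7 < 31 — winning move (to 7).
  27: 27 XOR 24 = 3 < 27 — winning move (to 3).
That gives 5 winning moves.

5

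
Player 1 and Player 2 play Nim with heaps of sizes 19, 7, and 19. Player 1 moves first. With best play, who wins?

Player 1 wins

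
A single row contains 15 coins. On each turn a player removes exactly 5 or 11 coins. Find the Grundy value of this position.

1

Compute g(0), g(1), … for moves {5, 11}:
k:     0  1  2  3  4  5  6  7  8  9 10 11 12 13 14 15
g(k):  0  0  0  0  0  1  1  1  1  1  0  2  2  2  2  1
So g(15) = 1.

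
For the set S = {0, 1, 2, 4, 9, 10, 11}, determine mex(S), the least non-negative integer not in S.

3

The values 0, 1, 2 are all present; 3 is the first non-negative integer missing from the set.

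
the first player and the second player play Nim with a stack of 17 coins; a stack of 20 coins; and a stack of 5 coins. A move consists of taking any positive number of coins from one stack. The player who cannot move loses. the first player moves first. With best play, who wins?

the second player wins

Compute the nim-sum pairwise:
17 XOR 20 = 5
5 XOR 5 = 0
The nim-sum is 0, so this is a P-position: the player to move is in a losing position under optimal play; the first player is about to move from it and so loses — the second player wins.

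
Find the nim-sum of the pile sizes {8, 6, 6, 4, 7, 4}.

Bitwise XOR of the heap sizes:
  1000  (8)
  0110  (6)
  0110  (6)
  0100  (4)
  0111  (7)
  0100  (4)
  ----
  1111  (15)

15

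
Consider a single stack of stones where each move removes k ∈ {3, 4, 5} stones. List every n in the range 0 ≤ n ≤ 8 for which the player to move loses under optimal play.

0, 1, 2, 8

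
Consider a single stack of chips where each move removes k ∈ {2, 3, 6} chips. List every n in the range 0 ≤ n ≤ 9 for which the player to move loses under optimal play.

0, 1, 5, 9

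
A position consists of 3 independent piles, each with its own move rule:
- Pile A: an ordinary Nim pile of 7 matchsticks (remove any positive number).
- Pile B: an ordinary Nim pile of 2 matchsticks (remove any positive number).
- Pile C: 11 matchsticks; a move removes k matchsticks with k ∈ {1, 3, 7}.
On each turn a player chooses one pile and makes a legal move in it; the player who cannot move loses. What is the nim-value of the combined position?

Pile A is a plain Nim pile of size 7, so its Grundy value is 7.
Pile B is a plain Nim pile of size 2, so its Grundy value is 2.
For pile C, compute g(0), g(1), … with moves {1, 3, 7}:
k:     0  1  2  3  4  5  6  7  8  9 10 11
g(k):  0  1  0  1  0  1  0  1  0  1  0  1
So g(11) = 1.
By the Sprague-Grundy theorem, the Grundy value of a sum of independent games is the XOR of the component values.
Combined value = 7 ⊕ 2 ⊕ 1 = 4.

4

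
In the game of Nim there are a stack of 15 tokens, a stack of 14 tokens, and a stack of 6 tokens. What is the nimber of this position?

Nim-sum: 15 ⊕ 14 ⊕ 6 = 7.

7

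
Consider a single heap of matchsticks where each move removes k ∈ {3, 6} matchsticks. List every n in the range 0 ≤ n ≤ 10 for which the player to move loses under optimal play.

Build the Grundy sequence with g(k) = mex{g(k−s) : s ∈ {3, 6}, s ≤ k}:
g(0) = mex{} = 0
g(1) = mex{} = 0
g(2) = mex{} = 0
g(3) = mex{0} = 1
g(4) = mex{0} = 1
g(5) = mex{0} = 1
g(6) = mex{0,1} = 2
g(7) = mex{0,1} = 2
g(8) = mex{0,1} = 2
g(9) = mex{1,2} = 0
g(10) = mex{1,2} = 0
The P-positions (g = 0) in 0..10 are 0, 1, 2, 9, 10.

0, 1, 2, 9, 10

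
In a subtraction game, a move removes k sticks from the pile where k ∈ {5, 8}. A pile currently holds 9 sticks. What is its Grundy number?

1

Grundy values for subtraction set {5, 8}:
g(0) = mex{} = 0
g(1) = mex{} = 0
g(2) = mex{} = 0
g(3) = mex{} = 0
g(4) = mex{} = 0
g(5) = mex{0} = 1
g(6) = mex{0} = 1
g(7) = mex{0} = 1
g(8) = mex{0} = 1
g(9) = mex{0} = 1
So g(9) = 1.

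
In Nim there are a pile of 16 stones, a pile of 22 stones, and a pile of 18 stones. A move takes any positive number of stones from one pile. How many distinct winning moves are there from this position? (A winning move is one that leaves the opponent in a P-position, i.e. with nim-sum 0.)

3

Nim-sum: 16 ^ 22 ^ 18 = 20.
The overall nim-sum is X = 20. A pile of size p has a winning move iff p XOR X < p (reduce it to p XOR X).
  16: 16 XOR 20 = 4 < 16 — winning move (to 4).
  22: 22 XOR 20 = 2 < 22 — winning move (to 2).
  18: 18 XOR 20 = 6 < 18 — winning move (to 6).
That gives 3 winning moves.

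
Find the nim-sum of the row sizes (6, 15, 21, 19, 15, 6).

6

Write each in binary and XOR column by column:
  00110  (6)
  01111  (15)
  10101  (21)
  10011  (19)
  01111  (15)
  00110  (6)
  -----
  00110  (6)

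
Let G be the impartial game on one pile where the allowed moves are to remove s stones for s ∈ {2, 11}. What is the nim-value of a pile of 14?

Build the Grundy sequence with g(k) = mex{g(k−s) : s ∈ {2, 11}, s ≤ k}:
k:     0  1  2  3  4  5  6  7  8  9 10 11 12 13 14
g(k):  0  0  1  1  0  0  1  1  0  0  1  1  2  0  0
So g(14) = 0.

0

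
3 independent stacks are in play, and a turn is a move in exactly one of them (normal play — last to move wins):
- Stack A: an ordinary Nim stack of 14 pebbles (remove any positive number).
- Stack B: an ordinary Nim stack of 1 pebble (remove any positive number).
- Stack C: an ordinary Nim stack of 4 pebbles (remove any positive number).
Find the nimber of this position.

Stack A is a plain Nim stack of size 14, so its Grundy value is 14.
Stack B is a plain Nim stack of size 1, so its Grundy value is 1.
Stack C is a plain Nim stack of size 4, so its Grundy value is 4.
The value of a disjunctive sum is the nim-sum of the parts.
Combined value = 14 XOR 1 XOR 4 = 11.

11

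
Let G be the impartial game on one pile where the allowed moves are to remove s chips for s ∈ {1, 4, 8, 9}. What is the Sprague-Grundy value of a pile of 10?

3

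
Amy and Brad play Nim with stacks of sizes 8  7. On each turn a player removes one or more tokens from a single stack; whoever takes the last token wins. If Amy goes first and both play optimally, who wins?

Compute the nim-sum pairwise:
8 ^ 7 = 15
The nim-sum is 15 ≠ 0, so this is an N-position: the player to move can win; Amy has a winning move.

Amy wins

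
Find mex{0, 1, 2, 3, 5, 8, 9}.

4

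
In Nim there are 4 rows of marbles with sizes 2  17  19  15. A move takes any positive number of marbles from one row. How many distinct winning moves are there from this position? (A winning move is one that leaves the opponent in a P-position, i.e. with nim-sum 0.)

Write each in binary and XOR column by column:
  00010  (2)
  10001  (17)
  10011  (19)
  01111  (15)
  -----
  01111  (15)
The overall nim-sum is X = 15. A row of size p has a winning move iff p XOR X < p (reduce it to p XOR X).
  2: 2 XOR 15 = 13 ≥ 2 — no move.
  17: 17 XOR 15 = 30 ≥ 17 — no move.
  19: 19 XOR 15 = 28 ≥ 19 — no move.
  15: 15 XOR 15 = 0 < 15 — winning move (to 0).
That gives 1 winning move.

1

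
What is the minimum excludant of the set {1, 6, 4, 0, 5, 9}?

2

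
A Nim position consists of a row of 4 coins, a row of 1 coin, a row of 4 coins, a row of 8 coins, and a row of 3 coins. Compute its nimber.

Compute the nim-sum pairwise:
4 XOR 1 = 5
5 XOR 4 = 1
1 XOR 8 = 9
9 XOR 3 = 10

10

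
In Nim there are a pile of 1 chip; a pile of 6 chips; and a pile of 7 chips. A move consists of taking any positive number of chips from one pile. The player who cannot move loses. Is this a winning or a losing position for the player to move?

Losing position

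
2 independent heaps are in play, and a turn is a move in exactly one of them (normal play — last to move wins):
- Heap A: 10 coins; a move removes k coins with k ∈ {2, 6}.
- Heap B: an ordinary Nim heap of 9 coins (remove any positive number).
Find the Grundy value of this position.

8

Grundy values for heap A (subtraction set {2, 6}):
k:     0  1  2  3  4  5  6  7  8  9 10
g(k):  0  0  1  1  0  0  1  1  0  0  1
So g(10) = 1.
Heap B is a plain Nim heap of size 9, so its Grundy value is 9.
The value of a disjunctive sum is the nim-sum of the parts.
Combined value = 1 ⊕ 9 = 8.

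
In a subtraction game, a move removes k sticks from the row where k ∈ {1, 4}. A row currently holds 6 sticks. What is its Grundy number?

1

Grundy values for subtraction set {1, 4}:
g(0) = mex{} = 0
g(1) = mex{0} = 1
g(2) = mex{1} = 0
g(3) = mex{0} = 1
g(4) = mex{0,1} = 2
g(5) = mex{1,2} = 0
g(6) = mex{0} = 1
So g(6) = 1.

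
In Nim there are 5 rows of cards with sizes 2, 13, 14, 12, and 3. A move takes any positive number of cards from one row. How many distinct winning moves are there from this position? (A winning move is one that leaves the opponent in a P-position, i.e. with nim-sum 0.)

3

Bitwise XOR of the heap sizes:
  0010  (2)
  1101  (13)
  1110  (14)
  1100  (12)
  0011  (3)
  ----
  1110  (14)
The overall nim-sum is X = 14. A row of size p has a winning move iff p XOR X < p (reduce it to p XOR X).
  2: 2 XOR 14 = 12 ≥ 2 — no move.
  13: 13 XOR 14 = 3 < 13 — winning move (to 3).
  14: 14 XOR 14 = 0 < 14 — winning move (to 0).
  12: 12 XOR 14 = 2 < 12 — winning move (to 2).
  3: 3 XOR 14 = 13 ≥ 3 — no move.
That gives 3 winning moves.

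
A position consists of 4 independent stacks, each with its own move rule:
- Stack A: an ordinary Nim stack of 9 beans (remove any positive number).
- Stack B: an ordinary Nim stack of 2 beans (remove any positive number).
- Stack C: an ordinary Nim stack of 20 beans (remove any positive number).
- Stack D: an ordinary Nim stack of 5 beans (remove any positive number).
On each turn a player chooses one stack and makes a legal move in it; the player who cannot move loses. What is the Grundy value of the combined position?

Stack A is a plain Nim stack of size 9, so its Grundy value is 9.
Stack B is a plain Nim stack of size 2, so its Grundy value is 2.
Stack C is a plain Nim stack of size 20, so its Grundy value is 20.
Stack D is a plain Nim stack of size 5, so its Grundy value is 5.
The value of a disjunctive sum is the nim-sum of the parts.
Combined value = 9 ⊕ 2 ⊕ 20 ⊕ 5 = 26.

26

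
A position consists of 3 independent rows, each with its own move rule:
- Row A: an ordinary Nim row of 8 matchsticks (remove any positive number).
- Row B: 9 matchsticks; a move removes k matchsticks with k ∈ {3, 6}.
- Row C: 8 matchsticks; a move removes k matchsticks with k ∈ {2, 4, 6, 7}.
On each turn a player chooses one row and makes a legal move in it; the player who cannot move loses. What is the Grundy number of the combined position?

12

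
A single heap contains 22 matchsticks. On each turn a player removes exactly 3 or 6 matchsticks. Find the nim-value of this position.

Build the Grundy sequence with g(k) = mex{g(k−s) : s ∈ {3, 6}, s ≤ k}:
k:     0  1  2  3  4  5  6  7  8  9 10 11 12 13 14 15 16 17 18 19 20 21 22
g(k):  0  0  0  1  1  1  2  2  2  0  0  0  1  1  1  2  2  2  0  0  0  1  1
So g(22) = 1.

1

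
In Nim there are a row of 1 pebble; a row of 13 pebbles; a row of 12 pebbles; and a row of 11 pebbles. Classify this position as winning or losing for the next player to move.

Winning position

Nim-sum: 1 ^ 13 ^ 12 ^ 11 = 11.
The nim-sum is 11 ≠ 0, so this is an N-position: the player to move can win.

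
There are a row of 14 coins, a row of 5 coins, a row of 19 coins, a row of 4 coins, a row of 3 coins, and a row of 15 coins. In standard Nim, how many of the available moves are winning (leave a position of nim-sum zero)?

1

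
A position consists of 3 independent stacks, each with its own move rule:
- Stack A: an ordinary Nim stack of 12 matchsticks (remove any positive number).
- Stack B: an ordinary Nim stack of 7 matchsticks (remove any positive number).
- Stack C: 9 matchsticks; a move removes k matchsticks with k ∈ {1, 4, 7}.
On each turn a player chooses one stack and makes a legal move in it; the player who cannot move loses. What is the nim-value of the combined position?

10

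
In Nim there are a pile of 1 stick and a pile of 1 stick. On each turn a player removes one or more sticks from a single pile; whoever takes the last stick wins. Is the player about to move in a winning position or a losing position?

Losing position

Nim-sum: 1 ^ 1 = 0.
The nim-sum is 0, so this is a P-position: the player to move is in a losing position under optimal play.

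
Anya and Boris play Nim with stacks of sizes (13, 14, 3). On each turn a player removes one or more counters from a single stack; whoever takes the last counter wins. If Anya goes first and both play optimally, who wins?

Nim-sum: 13 ⊕ 14 ⊕ 3 = 0.
The nim-sum is 0, so this is a P-position: the player to move is in a losing position under optimal play; Anya is about to move from it and so loses — Boris wins.

Boris wins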